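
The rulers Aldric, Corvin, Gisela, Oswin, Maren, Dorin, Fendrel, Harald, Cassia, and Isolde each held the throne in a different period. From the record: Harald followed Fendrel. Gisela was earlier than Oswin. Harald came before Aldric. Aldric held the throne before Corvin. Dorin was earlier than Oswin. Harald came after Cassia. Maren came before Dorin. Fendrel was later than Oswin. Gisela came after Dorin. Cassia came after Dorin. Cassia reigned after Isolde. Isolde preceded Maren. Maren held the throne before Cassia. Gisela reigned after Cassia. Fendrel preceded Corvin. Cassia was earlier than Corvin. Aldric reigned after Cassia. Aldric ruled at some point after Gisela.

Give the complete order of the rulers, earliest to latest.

The constraints fix every adjacent pair, so only one ordering works:
Isolde → Maren → Dorin → Cassia → Gisela → Oswin → Fendrel → Harald → Aldric → Corvin.

Isolde, Maren, Dorin, Cassia, Gisela, Oswin, Fendrel, Harald, Aldric, Corvin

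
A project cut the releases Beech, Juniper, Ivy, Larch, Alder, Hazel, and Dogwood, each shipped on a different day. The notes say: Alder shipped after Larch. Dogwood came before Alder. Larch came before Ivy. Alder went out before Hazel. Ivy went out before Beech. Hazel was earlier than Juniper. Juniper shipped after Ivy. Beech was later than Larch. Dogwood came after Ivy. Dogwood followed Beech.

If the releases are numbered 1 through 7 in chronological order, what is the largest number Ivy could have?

Ivy must come before Alder, Beech, Dogwood, Hazel, and Juniper — 5 releases forced after it.
Everything else can be placed before Ivy in some valid order, so Ivy can sit as late as position 7 − 5 = 2.

2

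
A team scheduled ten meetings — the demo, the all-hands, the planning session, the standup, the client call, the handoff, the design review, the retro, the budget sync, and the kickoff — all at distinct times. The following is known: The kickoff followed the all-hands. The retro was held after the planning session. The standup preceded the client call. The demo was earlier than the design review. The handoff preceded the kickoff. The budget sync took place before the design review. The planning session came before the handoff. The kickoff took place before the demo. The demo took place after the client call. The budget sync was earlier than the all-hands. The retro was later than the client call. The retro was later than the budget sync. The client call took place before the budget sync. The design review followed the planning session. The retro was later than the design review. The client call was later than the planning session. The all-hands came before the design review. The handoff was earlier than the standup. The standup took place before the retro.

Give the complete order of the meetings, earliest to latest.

The constraints fix every adjacent pair, so only one ordering works:
the planning session → the handoff → the standup → the client call → the budget sync → the all-hands → the kickoff → the demo → the design review → the retro.

the planning session, the handoff, the standup, the client call, the budget sync, the all-hands, the kickoff, the demo, the design review, the retro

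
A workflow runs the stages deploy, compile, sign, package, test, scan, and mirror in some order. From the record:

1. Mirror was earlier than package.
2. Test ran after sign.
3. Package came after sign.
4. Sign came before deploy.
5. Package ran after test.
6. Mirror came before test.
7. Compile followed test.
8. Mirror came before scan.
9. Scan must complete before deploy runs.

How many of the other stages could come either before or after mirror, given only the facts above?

1

Forced after mirror: compile, deploy, package, scan, and test.
That leaves sign with no forced order relative to mirror — 1.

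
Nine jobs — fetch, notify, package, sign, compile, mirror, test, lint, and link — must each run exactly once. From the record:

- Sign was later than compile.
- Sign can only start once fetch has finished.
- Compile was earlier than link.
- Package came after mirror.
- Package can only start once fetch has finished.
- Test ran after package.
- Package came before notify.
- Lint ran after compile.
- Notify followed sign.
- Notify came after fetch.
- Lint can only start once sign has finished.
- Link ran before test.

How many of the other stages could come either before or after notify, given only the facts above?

3

Forced before notify: compile, fetch, mirror, package, and sign.
That leaves link, lint, and test with no forced order relative to notify — 3.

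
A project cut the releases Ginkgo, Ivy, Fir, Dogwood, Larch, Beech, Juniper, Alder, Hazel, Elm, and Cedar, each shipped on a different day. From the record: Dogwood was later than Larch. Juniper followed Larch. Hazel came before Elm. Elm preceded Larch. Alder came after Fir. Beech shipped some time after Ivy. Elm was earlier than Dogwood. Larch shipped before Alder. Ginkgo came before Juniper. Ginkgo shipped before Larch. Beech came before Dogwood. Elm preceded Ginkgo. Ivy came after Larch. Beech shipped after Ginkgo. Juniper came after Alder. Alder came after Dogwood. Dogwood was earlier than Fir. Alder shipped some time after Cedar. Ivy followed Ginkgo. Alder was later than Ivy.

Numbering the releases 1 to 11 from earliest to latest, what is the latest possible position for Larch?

Larch must come before Alder, Beech, Dogwood, Fir, Ivy, and Juniper — 6 releases forced after it.
Everything else can be placed before Larch in some valid order, so Larch can sit as late as position 11 − 6 = 5.

5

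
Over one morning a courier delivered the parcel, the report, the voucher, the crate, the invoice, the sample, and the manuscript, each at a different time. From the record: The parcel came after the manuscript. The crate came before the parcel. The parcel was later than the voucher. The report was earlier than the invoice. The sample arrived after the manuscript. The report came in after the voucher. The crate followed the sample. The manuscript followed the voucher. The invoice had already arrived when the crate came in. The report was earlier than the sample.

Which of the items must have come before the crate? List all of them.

the invoice, the manuscript, the report, the sample, the voucher

Directly stated before the crate: the invoice and the sample.
The manuscript reaches the crate via the manuscript → the sample → the crate.
The report reaches the crate via the report → the invoice → the crate.
The voucher reaches the crate via the voucher → the report → the invoice → the crate.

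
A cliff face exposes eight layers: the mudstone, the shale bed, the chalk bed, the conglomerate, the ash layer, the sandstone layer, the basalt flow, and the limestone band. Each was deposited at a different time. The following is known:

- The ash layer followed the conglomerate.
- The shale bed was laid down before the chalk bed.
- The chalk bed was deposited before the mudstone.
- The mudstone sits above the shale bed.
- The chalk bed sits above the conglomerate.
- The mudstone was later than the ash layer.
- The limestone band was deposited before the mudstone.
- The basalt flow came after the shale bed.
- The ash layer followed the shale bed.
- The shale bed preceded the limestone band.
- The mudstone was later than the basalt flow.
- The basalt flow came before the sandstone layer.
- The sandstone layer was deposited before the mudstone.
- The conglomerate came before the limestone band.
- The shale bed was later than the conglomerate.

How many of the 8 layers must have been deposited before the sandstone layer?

Directly stated before the sandstone layer: the basalt flow.
The conglomerate reaches the sandstone layer via the conglomerate → the shale bed → the basalt flow → the sandstone layer.
The shale bed reaches the sandstone layer via the shale bed → the basalt flow → the sandstone layer.
No chain forces the chalk bed (or any of the others) ahead of the sandstone layer.
That's the basalt flow, the conglomerate, and the shale bed — 3 in all.

3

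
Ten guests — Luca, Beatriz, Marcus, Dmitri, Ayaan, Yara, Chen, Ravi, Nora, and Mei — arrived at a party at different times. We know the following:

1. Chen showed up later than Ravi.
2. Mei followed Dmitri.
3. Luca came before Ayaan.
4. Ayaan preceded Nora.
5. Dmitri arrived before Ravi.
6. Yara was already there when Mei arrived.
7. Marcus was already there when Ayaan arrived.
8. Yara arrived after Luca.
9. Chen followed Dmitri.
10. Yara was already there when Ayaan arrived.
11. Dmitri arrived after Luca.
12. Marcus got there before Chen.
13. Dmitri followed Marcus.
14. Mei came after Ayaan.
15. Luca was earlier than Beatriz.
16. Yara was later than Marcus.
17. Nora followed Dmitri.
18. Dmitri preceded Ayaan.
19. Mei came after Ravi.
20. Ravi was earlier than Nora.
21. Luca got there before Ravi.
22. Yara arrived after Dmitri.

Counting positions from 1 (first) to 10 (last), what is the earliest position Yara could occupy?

Dmitri, Luca, and Marcus must all come before Yara — 3 forced predecessors.
Nothing else is forced ahead of Yara, so their earliest slot is position 3 + 1 = 4.

4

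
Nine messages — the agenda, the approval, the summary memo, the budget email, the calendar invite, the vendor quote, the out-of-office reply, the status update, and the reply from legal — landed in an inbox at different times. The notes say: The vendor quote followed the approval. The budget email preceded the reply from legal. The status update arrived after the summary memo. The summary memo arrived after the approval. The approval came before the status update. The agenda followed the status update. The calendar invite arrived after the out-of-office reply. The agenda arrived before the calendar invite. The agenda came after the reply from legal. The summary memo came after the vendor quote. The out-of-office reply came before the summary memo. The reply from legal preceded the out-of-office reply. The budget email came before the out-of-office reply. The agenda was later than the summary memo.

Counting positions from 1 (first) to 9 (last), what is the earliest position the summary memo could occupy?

The approval, the budget email, the out-of-office reply, the reply from legal, and the vendor quote must all come before the summary memo — 5 forced predecessors.
Nothing else is forced ahead of the summary memo, so its earliest slot is position 5 + 1 = 6.

6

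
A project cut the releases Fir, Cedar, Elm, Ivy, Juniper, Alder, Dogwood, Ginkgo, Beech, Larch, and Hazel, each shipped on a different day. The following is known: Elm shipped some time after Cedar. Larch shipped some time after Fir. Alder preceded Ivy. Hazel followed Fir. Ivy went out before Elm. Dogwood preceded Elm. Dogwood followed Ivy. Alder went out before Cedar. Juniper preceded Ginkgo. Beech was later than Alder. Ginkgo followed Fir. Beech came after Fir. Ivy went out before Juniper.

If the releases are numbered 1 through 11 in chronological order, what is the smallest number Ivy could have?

2

Alder must come before Ivy — 1 forced predecessor.
Nothing else is forced ahead of Ivy, so its earliest slot is position 1 + 1 = 2.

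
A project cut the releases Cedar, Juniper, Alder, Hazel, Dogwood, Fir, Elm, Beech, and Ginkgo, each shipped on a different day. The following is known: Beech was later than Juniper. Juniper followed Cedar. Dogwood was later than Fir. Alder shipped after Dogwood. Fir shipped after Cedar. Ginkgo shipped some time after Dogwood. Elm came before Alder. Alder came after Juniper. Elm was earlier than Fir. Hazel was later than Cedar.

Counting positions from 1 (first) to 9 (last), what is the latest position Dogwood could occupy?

Dogwood must come before Alder and Ginkgo — 2 releases forced after it.
Everything else can be placed before Dogwood in some valid order, so Dogwood can sit as late as position 9 − 2 = 7.

7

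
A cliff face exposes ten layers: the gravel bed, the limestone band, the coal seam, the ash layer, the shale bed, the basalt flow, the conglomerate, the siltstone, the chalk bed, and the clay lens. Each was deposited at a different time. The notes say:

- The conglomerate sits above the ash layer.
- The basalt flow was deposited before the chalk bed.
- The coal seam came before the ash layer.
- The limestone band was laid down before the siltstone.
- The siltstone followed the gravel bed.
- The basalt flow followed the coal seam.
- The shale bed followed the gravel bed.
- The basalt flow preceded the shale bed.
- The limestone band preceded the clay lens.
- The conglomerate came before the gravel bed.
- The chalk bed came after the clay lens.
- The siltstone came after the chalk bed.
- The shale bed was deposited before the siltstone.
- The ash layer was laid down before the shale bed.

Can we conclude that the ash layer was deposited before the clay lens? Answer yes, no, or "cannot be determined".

cannot be determined

No chain of stated constraints runs from the ash layer to the clay lens, and none runs from the clay lens to the ash layer either.
So the relative order of the ash layer and the clay lens is not fixed by the given facts.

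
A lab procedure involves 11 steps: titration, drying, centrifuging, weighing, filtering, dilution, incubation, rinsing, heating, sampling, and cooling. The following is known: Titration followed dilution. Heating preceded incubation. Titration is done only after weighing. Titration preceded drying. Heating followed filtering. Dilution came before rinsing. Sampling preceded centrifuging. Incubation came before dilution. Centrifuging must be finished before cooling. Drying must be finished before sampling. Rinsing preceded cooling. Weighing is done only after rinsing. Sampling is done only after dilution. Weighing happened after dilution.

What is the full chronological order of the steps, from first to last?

filtering, heating, incubation, dilution, rinsing, weighing, titration, drying, sampling, centrifuging, cooling

The constraints fix every adjacent pair, so only one ordering works:
filtering → heating → incubation → dilution → rinsing → weighing → titration → drying → sampling → centrifuging → cooling.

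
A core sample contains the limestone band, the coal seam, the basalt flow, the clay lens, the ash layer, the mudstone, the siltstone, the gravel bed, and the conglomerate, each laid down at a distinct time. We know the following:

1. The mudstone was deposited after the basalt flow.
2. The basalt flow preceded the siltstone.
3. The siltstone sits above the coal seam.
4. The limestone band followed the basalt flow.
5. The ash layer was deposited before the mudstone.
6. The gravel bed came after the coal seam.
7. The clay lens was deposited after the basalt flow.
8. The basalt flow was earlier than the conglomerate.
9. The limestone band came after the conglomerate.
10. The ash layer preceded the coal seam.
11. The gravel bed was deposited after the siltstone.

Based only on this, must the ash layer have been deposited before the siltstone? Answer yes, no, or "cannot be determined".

yes

Chain the constraints: the ash layer → the coal seam → the siltstone. Each link is directly stated, so the ash layer comes before the siltstone.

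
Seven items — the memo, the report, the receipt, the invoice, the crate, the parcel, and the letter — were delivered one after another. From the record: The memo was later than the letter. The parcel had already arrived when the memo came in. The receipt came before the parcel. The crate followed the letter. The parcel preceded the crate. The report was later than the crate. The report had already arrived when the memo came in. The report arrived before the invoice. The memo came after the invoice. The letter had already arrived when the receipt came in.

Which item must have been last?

the memo

Every other item has a chain of constraints placing it before the memo, so the memo is last.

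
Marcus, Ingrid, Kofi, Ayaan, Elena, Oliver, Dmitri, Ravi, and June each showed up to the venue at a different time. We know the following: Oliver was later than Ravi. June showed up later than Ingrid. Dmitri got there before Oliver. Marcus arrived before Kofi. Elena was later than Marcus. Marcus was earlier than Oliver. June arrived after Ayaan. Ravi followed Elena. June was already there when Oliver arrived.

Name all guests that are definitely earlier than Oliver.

Ayaan, Dmitri, Elena, Ingrid, June, Marcus, Ravi

Directly stated before Oliver: Dmitri, June, Marcus, and Ravi.
Ayaan reaches Oliver via Ayaan → June → Oliver.
Elena reaches Oliver via Elena → Ravi → Oliver.
Ingrid reaches Oliver via Ingrid → June → Oliver.
No chain forces Kofi ahead of Oliver.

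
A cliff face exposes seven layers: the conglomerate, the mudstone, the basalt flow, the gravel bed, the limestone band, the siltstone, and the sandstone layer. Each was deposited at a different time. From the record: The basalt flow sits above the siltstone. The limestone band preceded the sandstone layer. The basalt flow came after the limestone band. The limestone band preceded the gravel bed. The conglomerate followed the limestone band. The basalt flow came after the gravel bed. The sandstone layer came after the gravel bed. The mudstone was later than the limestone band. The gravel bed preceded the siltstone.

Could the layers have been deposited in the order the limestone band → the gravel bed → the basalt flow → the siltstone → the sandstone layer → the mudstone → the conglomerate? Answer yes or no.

The constraints require the siltstone before the basalt flow, but in the proposed sequence the basalt flow appears ahead of the siltstone. That one violation is enough.

no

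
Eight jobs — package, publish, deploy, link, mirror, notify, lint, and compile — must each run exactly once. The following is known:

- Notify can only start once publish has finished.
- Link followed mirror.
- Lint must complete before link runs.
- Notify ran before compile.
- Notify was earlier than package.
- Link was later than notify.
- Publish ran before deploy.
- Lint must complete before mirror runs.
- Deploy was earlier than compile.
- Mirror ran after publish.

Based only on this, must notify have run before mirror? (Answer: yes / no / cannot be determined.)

cannot be determined

No chain of stated constraints runs from notify to mirror, and none runs from mirror to notify either.
So the relative order of notify and mirror is not fixed by the given facts.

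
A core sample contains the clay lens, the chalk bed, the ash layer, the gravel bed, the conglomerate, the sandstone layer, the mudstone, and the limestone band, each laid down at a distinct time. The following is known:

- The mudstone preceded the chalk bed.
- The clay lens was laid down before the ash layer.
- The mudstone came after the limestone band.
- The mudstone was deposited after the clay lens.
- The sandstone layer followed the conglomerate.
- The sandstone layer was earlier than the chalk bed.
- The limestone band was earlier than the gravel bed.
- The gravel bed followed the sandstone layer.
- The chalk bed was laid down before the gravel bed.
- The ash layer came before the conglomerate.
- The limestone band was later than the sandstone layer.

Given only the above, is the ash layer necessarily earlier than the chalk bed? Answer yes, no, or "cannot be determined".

yes

Chain the constraints: the ash layer → the conglomerate → the sandstone layer → the chalk bed. Each link is directly stated, so the ash layer comes before the chalk bed.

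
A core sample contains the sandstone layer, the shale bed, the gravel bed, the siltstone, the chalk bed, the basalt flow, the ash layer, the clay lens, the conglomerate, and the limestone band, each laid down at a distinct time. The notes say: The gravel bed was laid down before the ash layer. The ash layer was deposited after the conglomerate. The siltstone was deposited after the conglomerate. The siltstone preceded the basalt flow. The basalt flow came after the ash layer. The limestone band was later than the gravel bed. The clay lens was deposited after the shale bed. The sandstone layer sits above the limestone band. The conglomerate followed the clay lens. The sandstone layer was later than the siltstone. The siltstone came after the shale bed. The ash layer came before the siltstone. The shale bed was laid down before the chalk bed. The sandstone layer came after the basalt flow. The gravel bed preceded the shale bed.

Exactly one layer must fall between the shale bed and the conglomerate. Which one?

the clay lens

Tracing the constraints gives the shale bed → the clay lens → the conglomerate, so the clay lens sits after the shale bed and before the conglomerate.
No other layer is forced both after the shale bed and before the conglomerate.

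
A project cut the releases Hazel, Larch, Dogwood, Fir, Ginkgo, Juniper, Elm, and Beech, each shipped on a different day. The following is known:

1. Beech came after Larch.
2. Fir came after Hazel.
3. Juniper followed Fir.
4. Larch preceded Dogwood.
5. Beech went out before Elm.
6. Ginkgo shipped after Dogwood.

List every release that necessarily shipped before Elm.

Beech, Larch

Directly stated before Elm: Beech.
Larch reaches Elm via Larch → Beech → Elm.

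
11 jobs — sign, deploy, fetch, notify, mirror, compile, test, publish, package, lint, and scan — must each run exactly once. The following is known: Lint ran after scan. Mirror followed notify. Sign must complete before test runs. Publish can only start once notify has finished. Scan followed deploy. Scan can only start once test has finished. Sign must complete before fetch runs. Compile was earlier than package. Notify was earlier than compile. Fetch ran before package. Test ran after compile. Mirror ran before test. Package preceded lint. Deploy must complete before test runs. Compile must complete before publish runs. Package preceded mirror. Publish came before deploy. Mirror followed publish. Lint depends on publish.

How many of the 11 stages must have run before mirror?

6

Directly stated before mirror: notify, package, and publish.
Compile reaches mirror via compile → publish → mirror.
Fetch reaches mirror via fetch → package → mirror.
Sign reaches mirror via sign → fetch → package → mirror.
No chain forces deploy (or any of the others) ahead of mirror.
That's compile, fetch, notify, package, publish, and sign — 6 in all.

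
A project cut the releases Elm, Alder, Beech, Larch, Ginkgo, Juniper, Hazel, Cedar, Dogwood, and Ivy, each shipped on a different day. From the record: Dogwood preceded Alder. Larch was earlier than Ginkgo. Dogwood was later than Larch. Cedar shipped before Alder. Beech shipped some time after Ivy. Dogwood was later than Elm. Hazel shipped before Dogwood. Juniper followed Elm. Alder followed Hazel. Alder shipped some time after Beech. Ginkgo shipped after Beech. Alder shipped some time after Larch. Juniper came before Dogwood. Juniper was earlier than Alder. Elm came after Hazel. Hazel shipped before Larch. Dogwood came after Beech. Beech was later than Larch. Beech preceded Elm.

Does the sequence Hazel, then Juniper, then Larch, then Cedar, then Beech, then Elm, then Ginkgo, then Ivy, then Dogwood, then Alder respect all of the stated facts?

The constraints require Ivy before Beech, but in the proposed sequence Beech appears ahead of Ivy. That one violation is enough.

no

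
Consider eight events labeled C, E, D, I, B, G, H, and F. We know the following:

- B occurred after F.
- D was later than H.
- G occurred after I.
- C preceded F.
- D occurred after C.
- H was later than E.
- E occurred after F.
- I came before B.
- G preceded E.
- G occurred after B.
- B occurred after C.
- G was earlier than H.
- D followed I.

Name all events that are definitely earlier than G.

Directly stated before G: B and I.
C reaches G via C → B → G.
F reaches G via F → B → G.
No chain forces D (or any of the others) ahead of G.

B, C, F, I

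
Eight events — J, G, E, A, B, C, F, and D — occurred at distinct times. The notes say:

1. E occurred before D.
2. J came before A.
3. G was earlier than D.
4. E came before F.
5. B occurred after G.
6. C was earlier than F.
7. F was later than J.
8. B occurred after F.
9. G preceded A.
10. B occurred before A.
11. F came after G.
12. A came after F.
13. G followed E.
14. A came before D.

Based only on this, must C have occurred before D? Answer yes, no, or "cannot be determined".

yes

Chain the constraints: C → F → A → D. Each link is directly stated, so C comes before D.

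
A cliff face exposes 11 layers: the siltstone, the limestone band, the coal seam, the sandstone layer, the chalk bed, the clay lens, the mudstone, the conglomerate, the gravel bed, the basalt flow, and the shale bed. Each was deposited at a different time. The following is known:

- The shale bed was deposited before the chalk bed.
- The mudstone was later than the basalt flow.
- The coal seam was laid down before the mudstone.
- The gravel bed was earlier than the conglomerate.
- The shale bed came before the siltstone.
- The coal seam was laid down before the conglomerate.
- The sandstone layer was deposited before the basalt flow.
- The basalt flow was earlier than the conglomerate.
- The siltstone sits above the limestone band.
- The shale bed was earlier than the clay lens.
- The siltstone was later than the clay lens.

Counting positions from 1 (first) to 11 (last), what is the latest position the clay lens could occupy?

The clay lens must come before the siltstone — 1 layer forced after it.
Everything else can be placed before the clay lens in some valid order, so the clay lens can sit as late as position 11 − 1 = 10.

10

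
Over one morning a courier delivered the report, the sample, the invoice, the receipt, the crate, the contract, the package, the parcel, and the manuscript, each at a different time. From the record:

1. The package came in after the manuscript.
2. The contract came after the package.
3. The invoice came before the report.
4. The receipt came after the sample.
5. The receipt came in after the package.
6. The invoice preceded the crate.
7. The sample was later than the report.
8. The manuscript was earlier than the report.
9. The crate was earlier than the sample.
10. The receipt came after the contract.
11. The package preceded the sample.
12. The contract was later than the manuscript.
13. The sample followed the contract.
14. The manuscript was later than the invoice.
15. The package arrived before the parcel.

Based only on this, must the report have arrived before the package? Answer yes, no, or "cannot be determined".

No chain of stated constraints runs from the report to the package, and none runs from the package to the report either.
So the relative order of the report and the package is not fixed by the given facts.

cannot be determined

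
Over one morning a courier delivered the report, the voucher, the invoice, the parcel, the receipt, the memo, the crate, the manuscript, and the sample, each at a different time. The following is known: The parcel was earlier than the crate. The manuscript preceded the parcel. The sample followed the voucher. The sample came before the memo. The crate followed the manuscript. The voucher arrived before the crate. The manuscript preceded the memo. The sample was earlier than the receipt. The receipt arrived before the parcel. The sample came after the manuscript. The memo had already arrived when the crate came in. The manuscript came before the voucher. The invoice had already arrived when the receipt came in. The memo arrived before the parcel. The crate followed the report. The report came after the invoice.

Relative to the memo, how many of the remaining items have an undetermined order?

3

Forced before the memo: the manuscript, the sample, and the voucher; forced after the memo: the crate and the parcel.
That leaves the invoice, the receipt, and the report with no forced order relative to the memo — 3.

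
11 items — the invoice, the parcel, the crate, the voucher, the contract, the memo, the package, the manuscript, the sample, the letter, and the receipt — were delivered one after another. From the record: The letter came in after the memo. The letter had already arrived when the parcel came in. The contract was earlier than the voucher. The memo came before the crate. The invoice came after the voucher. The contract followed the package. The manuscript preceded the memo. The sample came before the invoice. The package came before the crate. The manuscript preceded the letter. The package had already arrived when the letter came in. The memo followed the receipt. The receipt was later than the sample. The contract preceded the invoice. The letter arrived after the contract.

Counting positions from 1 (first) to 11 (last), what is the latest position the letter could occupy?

10

The letter must come before the parcel — 1 item forced after it.
Everything else can be placed before the letter in some valid order, so the letter can sit as late as position 11 − 1 = 10.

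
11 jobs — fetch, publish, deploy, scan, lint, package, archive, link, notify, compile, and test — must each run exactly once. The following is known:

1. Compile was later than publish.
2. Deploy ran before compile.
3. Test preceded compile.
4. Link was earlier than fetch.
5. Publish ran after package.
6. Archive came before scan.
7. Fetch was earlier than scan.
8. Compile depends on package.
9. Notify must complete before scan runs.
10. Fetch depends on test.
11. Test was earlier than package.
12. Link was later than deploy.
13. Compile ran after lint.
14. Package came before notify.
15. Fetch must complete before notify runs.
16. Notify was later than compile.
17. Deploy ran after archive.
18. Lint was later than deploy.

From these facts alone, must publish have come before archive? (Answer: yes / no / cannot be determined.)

No chain of stated constraints runs from publish to archive, and none runs from archive to publish either.
So the relative order of publish and archive is not fixed by the given facts.

cannot be determined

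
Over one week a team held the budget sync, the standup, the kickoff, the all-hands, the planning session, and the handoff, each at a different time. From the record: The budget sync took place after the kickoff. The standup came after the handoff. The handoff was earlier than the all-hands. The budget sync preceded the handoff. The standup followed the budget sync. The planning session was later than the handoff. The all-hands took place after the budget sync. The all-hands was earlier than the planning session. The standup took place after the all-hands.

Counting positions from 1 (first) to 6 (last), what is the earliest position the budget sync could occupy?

The kickoff must come before the budget sync — 1 forced predecessor.
Nothing else is forced ahead of the budget sync, so its earliest slot is position 1 + 1 = 2.

2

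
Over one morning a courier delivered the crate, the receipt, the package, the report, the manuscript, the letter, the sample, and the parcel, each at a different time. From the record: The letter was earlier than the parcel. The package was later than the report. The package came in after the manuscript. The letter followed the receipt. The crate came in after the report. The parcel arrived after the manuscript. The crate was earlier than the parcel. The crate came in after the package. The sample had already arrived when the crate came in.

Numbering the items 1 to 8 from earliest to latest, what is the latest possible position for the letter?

The letter must come before the parcel — 1 item forced after it.
Everything else can be placed before the letter in some valid order, so the letter can sit as late as position 8 − 1 = 7.

7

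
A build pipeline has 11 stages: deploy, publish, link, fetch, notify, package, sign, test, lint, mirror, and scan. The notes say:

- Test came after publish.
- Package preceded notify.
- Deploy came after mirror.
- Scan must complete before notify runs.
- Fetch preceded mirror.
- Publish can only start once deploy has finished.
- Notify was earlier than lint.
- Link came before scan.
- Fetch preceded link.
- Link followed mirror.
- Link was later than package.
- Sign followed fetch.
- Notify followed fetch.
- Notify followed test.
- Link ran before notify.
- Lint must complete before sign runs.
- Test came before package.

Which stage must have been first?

fetch

Fetch has a chain of constraints placing it before every other stage, so fetch must be first.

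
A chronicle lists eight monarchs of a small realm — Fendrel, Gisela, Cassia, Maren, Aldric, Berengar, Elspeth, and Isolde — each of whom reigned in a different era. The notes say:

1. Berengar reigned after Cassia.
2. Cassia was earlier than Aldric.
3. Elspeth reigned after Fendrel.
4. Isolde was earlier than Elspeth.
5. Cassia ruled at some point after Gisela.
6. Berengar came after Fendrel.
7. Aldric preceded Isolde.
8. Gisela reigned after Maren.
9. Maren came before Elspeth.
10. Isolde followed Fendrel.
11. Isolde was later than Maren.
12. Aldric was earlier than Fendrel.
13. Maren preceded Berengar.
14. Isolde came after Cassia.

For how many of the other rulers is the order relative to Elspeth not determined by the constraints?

1

Forced before Elspeth: Aldric, Cassia, Fendrel, Gisela, Isolde, and Maren.
That leaves Berengar with no forced order relative to Elspeth — 1.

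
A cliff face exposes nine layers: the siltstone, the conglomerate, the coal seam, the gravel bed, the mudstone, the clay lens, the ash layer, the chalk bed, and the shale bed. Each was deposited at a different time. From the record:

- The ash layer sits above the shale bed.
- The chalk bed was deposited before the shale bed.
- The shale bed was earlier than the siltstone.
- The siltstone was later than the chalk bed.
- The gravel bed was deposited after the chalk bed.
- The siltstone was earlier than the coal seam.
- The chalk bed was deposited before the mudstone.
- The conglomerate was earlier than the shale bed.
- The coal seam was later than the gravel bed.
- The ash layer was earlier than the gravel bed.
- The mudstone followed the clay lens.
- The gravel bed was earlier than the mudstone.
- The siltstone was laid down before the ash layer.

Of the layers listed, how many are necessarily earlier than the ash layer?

4

Directly stated before the ash layer: the shale bed and the siltstone.
The chalk bed reaches the ash layer via the chalk bed → the shale bed → the ash layer.
The conglomerate reaches the ash layer via the conglomerate → the shale bed → the ash layer.
That's the chalk bed, the conglomerate, the shale bed, and the siltstone — 4 in all.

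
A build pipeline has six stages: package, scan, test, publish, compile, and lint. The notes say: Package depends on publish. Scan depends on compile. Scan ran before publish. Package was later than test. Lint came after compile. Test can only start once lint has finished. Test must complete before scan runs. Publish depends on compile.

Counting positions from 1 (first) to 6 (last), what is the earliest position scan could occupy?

4

Compile, lint, and test must all come before scan — 3 forced predecessors.
Nothing else is forced ahead of scan, so its earliest slot is position 3 + 1 = 4.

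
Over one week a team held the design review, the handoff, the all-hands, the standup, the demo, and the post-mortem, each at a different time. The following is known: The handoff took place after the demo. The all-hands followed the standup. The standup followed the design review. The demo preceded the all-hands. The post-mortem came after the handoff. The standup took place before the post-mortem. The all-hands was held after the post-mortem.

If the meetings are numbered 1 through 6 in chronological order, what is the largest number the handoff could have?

4

The handoff must come before the all-hands and the post-mortem — 2 meetings forced after it.
Everything else can be placed before the handoff in some valid order, so the handoff can sit as late as position 6 − 2 = 4.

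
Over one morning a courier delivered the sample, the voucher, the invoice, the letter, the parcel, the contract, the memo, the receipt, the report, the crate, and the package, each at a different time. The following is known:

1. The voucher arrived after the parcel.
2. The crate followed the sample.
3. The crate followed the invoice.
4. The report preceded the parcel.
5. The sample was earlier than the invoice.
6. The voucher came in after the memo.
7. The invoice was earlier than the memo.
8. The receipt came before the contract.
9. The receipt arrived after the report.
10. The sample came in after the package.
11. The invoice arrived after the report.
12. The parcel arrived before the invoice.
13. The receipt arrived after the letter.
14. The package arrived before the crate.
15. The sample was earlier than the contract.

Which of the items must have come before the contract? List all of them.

the letter, the package, the receipt, the report, the sample

Directly stated before the contract: the receipt and the sample.
The letter reaches the contract via the letter → the receipt → the contract.
The package reaches the contract via the package → the sample → the contract.
The report reaches the contract via the report → the receipt → the contract.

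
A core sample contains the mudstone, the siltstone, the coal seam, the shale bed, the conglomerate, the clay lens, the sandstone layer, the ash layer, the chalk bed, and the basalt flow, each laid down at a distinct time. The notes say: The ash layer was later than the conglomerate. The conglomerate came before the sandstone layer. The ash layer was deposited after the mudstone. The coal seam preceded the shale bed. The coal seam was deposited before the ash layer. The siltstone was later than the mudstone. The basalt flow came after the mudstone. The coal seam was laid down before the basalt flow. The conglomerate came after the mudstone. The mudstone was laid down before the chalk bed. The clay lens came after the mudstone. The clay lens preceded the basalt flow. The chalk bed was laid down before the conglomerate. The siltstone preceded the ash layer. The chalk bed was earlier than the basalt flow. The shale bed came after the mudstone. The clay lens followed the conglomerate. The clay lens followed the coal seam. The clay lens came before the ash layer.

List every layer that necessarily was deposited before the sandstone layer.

the chalk bed, the conglomerate, the mudstone

Directly stated before the sandstone layer: the conglomerate.
The chalk bed reaches the sandstone layer via the chalk bed → the conglomerate → the sandstone layer.
The mudstone reaches the sandstone layer via the mudstone → the conglomerate → the sandstone layer.
No chain forces the siltstone (or any of the others) ahead of the sandstone layer.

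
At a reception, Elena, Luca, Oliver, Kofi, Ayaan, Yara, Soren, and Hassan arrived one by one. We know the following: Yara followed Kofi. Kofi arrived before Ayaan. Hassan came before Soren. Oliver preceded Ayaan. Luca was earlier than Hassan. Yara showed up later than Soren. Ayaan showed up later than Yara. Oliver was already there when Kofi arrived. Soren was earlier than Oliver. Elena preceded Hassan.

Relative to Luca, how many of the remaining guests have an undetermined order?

1

Forced after Luca: Ayaan, Hassan, Kofi, Oliver, Soren, and Yara.
That leaves Elena with no forced order relative to Luca — 1.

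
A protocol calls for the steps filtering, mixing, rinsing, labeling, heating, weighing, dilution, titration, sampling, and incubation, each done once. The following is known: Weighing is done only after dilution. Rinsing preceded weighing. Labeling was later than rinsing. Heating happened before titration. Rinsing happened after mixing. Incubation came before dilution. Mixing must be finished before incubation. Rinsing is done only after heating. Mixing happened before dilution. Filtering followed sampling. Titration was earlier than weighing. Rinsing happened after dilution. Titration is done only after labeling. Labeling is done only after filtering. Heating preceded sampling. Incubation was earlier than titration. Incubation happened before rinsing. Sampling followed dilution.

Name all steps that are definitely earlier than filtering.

dilution, heating, incubation, mixing, sampling

Directly stated before filtering: sampling.
Dilution reaches filtering via dilution → sampling → filtering.
Heating reaches filtering via heating → sampling → filtering.
Incubation reaches filtering via incubation → dilution → sampling → filtering.
Likewise mixing reaches filtering by chaining the stated constraints.
No chain forces titration (or any of the others) ahead of filtering.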